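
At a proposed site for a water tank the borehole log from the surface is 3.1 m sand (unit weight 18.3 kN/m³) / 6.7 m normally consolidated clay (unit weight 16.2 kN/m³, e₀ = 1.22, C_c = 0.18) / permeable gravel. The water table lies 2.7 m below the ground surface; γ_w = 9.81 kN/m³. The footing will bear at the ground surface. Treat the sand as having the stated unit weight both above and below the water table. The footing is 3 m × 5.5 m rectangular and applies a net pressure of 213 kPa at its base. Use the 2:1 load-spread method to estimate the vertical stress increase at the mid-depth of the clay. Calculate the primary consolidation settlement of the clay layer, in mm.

S_c ≈ 82.6 mm

Mid-depth of clay below the ground surface: z = 3.1 + 6.7/2 = 6.45 m.
Total vertical stress at mid-clay: σ_v = 18.3×3.1 + 16.2×3.35 = 111 kPa.
Pore pressure: u = 9.81×(6.45 − 2.7) = 36.788 kPa.
Initial effective stress: σ'_0 = σ_v − u = 111 − 36.788 = 74.212 kPa.
Stress increase at mid-clay by the 2:1 spreading method:
Δσ = qBL/((B+z)(L+z)) = 213×3×5.5/((3+6.45)(5.5+6.45)) = 31.122 kPa
Final effective stress: σ'_f = σ'_0 + Δσ = 74.212 + 31.122 = 105.33 kPa.
Normally consolidated clay, so the full stress increment lies on the virgin compression line:
S_c = C_c·H/(1+e₀)·log₁₀(σ'_f/σ'_0) = 0.18×6.7/(1+1.22)×log₁₀(105.33/74.212)
    = 0.54324 × 0.15208 = 0.08262 m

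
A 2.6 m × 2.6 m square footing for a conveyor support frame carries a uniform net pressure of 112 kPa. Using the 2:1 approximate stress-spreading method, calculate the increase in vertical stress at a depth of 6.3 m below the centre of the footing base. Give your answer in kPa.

By the 2:1 method the load spreads at 1 horizontal : 2 vertical, so at depth z the loaded area has grown by z in each plan dimension:
Δσ = qBL/((B+z)(L+z)) = 112×2.6×2.6/((2.6+6.3)(2.6+6.3)) = 9.5584 kPa

Δσ_z ≈ 9.56 kPa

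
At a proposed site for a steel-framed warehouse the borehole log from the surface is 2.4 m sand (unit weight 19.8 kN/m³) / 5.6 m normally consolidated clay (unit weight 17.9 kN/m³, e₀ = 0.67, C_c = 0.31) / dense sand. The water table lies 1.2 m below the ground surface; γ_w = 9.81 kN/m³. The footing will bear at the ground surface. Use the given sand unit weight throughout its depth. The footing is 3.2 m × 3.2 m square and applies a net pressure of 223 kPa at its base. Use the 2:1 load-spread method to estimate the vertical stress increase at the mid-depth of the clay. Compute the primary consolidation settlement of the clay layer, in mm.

Mid-depth of clay below the ground surface: z = 2.4 + 5.6/2 = 5.2 m.
Total vertical stress at mid-clay: σ_v = 19.8×2.4 + 17.9×2.8 = 97.64 kPa.
Pore pressure: u = 9.81×(5.2 − 1.2) = 39.24 kPa.
Initial effective stress: σ'_0 = σ_v − u = 97.64 − 39.24 = 58.4 kPa.
Stress increase at mid-clay by the 2:1 spreading method:
Δσ = qBL/((B+z)(L+z)) = 223×3.2×3.2/((3.2+5.2)(3.2+5.2)) = 32.363 kPa
Final effective stress: σ'_f = σ'_0 + Δσ = 58.4 + 32.363 = 90.763 kPa.
Normally consolidated clay, so the full stress increment lies on the virgin compression line:
S_c = C_c·H/(1+e₀)·log₁₀(σ'_f/σ'_0) = 0.31×5.6/(1+0.67)×log₁₀(90.763/58.4)
    = 1.0395 × 0.1915 = 0.1991 m

S_c ≈ 199 mm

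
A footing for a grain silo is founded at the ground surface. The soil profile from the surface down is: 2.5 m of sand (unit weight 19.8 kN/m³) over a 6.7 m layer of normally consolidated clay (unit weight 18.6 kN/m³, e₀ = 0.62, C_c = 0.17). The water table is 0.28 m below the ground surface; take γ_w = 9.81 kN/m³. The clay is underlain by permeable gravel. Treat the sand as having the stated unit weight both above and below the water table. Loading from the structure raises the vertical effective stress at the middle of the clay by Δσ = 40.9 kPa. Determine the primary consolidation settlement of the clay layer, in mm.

Mid-depth of clay below the ground surface: z = 2.5 + 6.7/2 = 5.85 m.
Total vertical stress at mid-clay: σ_v = 19.8×2.5 + 18.6×3.35 = 111.81 kPa.
Pore pressure: u = 9.81×(5.85 − 0.28) = 54.642 kPa.
Initial effective stress: σ'_0 = σ_v − u = 111.81 − 54.642 = 57.168 kPa.
Final effective stress: σ'_f = σ'_0 + Δσ = 57.168 + 40.9 = 98.068 kPa.
Normally consolidated clay, so the full stress increment lies on the virgin compression line:
S_c = C_c·H/(1+e₀)·log₁₀(σ'_f/σ'_0) = 0.17×6.7/(1+0.62)×log₁₀(98.068/57.168)
    = 0.70309 × 0.23437 = 0.1648 m

S_c ≈ 165 mm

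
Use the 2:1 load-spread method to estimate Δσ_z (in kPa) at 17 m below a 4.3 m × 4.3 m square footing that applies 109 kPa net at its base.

Δσ_z ≈ 4.44 kPa

By the 2:1 method the load spreads at 1 horizontal : 2 vertical, so at depth z the loaded area has grown by z in each plan dimension:
Δσ = qBL/((B+z)(L+z)) = 109×4.3×4.3/((4.3+17)(4.3+17)) = 4.4423 kPa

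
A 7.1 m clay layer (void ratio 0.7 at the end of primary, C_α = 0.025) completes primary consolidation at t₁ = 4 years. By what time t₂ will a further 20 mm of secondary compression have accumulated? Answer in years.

S_s = C_α·H/(1+e_p)·log₁₀(t₂/t₁) ⇒ log₁₀(t₂/t₁) = S_s·(1+e_p)/(C_α·H).
log₁₀(t₂/t₁) = 0.02 × (1+0.7) / (0.025×7.1) = 0.1915
t₂ = t₁ × 10^0.1915 = 4 × 1.554 = 6.217 years

t₂ ≈ 6.22 years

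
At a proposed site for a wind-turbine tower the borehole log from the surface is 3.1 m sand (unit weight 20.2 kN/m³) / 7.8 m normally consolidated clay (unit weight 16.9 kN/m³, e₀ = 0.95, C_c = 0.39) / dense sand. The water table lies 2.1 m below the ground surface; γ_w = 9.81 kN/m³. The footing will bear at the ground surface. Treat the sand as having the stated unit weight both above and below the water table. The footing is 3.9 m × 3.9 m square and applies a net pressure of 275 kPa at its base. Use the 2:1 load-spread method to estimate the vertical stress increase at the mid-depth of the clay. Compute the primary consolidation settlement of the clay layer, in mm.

Mid-depth of clay below the ground surface: z = 3.1 + 7.8/2 = 7 m.
Total vertical stress at mid-clay: σ_v = 20.2×3.1 + 16.9×3.9 = 128.53 kPa.
Pore pressure: u = 9.81×(7 − 2.1) = 48.069 kPa.
Initial effective stress: σ'_0 = σ_v − u = 128.53 − 48.069 = 80.461 kPa.
Stress increase at mid-clay by the 2:1 spreading method:
Δσ = qBL/((B+z)(L+z)) = 275×3.9×3.9/((3.9+7)(3.9+7)) = 35.205 kPa
Final effective stress: σ'_f = σ'_0 + Δσ = 80.461 + 35.205 = 115.67 kPa.
Normally consolidated clay, so the full stress increment lies on the virgin compression line:
S_c = C_c·H/(1+e₀)·log₁₀(σ'_f/σ'_0) = 0.39×7.8/(1+0.95)×log₁₀(115.67/80.461)
    = 1.56 × 0.15764 = 0.2459 m

S_c ≈ 246 mm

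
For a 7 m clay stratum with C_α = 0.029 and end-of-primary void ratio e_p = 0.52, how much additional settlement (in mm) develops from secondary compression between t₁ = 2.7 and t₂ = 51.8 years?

Secondary compression: S_s = C_α·H/(1+e_p)·log₁₀(t₂/t₁)
S_s = 0.029×7/(1+0.52)×log₁₀(51.8/2.7)
    = 0.1336 × 1.283 = 0.1713 m

S_s ≈ 171 mm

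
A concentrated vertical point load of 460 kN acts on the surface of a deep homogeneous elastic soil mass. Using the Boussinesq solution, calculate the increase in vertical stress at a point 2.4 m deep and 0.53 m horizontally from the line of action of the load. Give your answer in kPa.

Boussinesq vertical stress below a point load on an elastic half-space:
Δσ_z = 3P/(2πz²) · [1 + (r/z)²]^(−5/2)
r/z = 0.53/2.4 = 0.22083; [1+(r/z)²]^(−5/2) = 0.88777.
Δσ_z = 3×460/(2π×2.4²) × 0.88777 = 38.131 × 0.88777 = 33.85 kPa

Δσ_z ≈ 33.9 kPa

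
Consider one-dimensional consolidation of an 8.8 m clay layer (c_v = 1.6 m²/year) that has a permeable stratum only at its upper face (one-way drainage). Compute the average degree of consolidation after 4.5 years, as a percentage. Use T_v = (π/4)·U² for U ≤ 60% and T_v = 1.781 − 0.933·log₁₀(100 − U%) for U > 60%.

Drainage path length: H_d = H = 8.8 m (single drainage).
T_v = c_v·t/H_d² = 1.6×4.5/8.8² = 0.092975.
T_v = 0.092975 corresponds to the U ≤ 60% branch:
U = √(4T_v/π) = 0.3441

U ≈ 34.4 %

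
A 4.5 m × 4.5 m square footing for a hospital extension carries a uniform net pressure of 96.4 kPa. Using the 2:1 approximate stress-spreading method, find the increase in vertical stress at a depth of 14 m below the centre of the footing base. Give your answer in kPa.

Δσ_z ≈ 5.7 kPa

By the 2:1 method the load spreads at 1 horizontal : 2 vertical, so at depth z the loaded area has grown by z in each plan dimension:
Δσ = qBL/((B+z)(L+z)) = 96.4×4.5×4.5/((4.5+14)(4.5+14)) = 5.7037 kPa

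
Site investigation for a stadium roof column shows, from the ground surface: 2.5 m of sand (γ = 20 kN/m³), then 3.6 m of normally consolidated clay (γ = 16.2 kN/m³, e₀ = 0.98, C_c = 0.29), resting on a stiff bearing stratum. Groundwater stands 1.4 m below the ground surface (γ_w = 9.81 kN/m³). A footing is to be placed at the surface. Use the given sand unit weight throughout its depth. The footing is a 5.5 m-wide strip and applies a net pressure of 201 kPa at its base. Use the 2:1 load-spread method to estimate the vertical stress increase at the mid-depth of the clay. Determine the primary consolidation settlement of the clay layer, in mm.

S_c ≈ 268 mm

Mid-depth of clay below the ground surface: z = 2.5 + 3.6/2 = 4.3 m.
Total vertical stress at mid-clay: σ_v = 20×2.5 + 16.2×1.8 = 79.16 kPa.
Pore pressure: u = 9.81×(4.3 − 1.4) = 28.449 kPa.
Initial effective stress: σ'_0 = σ_v − u = 79.16 − 28.449 = 50.711 kPa.
Stress increase at mid-clay by the 2:1 spreading method:
Δσ = qB/(B+z) = 201×5.5/(5.5+4.3) = 112.81 kPa
Final effective stress: σ'_f = σ'_0 + Δσ = 50.711 + 112.81 = 163.52 kPa.
Normally consolidated clay, so the full stress increment lies on the virgin compression line:
S_c = C_c·H/(1+e₀)·log₁₀(σ'_f/σ'_0) = 0.29×3.6/(1+0.98)×log₁₀(163.52/50.711)
    = 0.52727 × 0.50847 = 0.2681 m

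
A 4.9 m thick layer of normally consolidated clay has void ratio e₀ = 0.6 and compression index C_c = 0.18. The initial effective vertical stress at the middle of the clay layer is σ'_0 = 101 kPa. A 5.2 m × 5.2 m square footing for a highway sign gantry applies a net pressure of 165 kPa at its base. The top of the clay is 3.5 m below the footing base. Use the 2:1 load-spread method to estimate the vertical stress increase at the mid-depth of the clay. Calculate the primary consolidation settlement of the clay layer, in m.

Mid-depth of clay below the footing base: z = 3.5 + 4.9/2 = 5.95 m.
Stress increase at mid-clay by the 2:1 spreading method:
Δσ = qBL/((B+z)(L+z)) = 165×5.2×5.2/((5.2+5.95)(5.2+5.95)) = 35.887 kPa
Final effective stress: σ'_f = σ'_0 + Δσ = 101 + 35.887 = 136.89 kPa.
Normally consolidated clay, so the full stress increment lies on the virgin compression line:
S_c = C_c·H/(1+e₀)·log₁₀(σ'_f/σ'_0) = 0.18×4.9/(1+0.6)×log₁₀(136.89/101)
    = 0.55125 × 0.13205 = 0.07279 m

S_c ≈ 0.0728 m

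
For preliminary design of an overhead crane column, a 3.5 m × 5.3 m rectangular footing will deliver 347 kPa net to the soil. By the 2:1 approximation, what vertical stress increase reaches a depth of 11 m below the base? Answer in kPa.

By the 2:1 method the load spreads at 1 horizontal : 2 vertical, so at depth z the loaded area has grown by z in each plan dimension:
Δσ = qBL/((B+z)(L+z)) = 347×3.5×5.3/((3.5+11)(5.3+11)) = 27.234 kPa

Δσ_z ≈ 27.2 kPa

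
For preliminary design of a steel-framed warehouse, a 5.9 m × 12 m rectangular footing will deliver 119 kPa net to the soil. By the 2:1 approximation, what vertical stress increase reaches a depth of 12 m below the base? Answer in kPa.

Δσ_z ≈ 19.6 kPa

By the 2:1 method the load spreads at 1 horizontal : 2 vertical, so at depth z the loaded area has grown by z in each plan dimension:
Δσ = qBL/((B+z)(L+z)) = 119×5.9×12/((5.9+12)(12+12)) = 19.612 kPa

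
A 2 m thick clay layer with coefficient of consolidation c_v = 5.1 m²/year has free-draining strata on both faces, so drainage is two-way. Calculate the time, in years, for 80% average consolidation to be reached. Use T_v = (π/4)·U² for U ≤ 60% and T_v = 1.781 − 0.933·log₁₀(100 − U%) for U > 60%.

Drainage path length: H_d = H/2 = 1 m (double drainage).
U > 60%: T_v = 1.781 − 0.933·log₁₀(100 − 80) = 0.56714.
t = T_v·H_d²/c_v = 0.56714×1²/5.1 = 0.1112 years.

t ≈ 0.111 years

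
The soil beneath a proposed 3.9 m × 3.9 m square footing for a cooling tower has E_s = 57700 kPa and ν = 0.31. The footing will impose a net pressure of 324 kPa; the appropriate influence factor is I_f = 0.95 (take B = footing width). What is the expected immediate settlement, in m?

Immediate (elastic) settlement: S_e = q·B·(1−ν²)/E_s · I_f.
S_e = 324 × 3.9 × (1 − 0.31²) / 57700 × 0.95
    = 324 × 3.9 × 0.9039 / 57700 × 0.95
    = 0.01881 m

S_e ≈ 0.0188 m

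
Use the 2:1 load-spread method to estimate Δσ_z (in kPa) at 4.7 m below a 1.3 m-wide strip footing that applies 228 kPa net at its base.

Δσ_z ≈ 49.4 kPa

By the 2:1 method the load spreads at 1 horizontal : 2 vertical, so at depth z the loaded area has grown by z in each plan dimension:
Δσ = qB/(B+z) = 228×1.3/(1.3+4.7) = 49.4 kPa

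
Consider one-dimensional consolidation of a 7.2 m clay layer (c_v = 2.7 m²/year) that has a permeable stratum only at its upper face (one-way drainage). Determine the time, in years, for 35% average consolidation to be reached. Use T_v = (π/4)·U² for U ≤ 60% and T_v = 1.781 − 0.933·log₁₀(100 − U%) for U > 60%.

Drainage path length: H_d = H = 7.2 m (single drainage).
U ≤ 60%: T_v = (π/4)·U² = (π/4)×0.35² = 0.096211.
t = T_v·H_d²/c_v = 0.096211×7.2²/2.7 = 1.847 years.

t ≈ 1.85 years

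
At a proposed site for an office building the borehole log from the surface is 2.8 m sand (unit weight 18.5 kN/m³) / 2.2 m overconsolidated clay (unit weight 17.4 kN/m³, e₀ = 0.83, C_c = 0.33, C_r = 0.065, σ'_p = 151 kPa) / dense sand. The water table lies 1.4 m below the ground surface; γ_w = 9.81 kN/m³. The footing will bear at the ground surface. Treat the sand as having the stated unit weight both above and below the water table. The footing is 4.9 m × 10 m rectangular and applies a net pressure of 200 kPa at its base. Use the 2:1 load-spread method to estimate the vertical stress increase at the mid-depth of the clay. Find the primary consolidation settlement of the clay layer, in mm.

S_c ≈ 34 mm

Mid-depth of clay below the ground surface: z = 2.8 + 2.2/2 = 3.9 m.
Total vertical stress at mid-clay: σ_v = 18.5×2.8 + 17.4×1.1 = 70.94 kPa.
Pore pressure: u = 9.81×(3.9 − 1.4) = 24.525 kPa.
Initial effective stress: σ'_0 = σ_v − u = 70.94 − 24.525 = 46.415 kPa.
Stress increase at mid-clay by the 2:1 spreading method:
Δσ = qBL/((B+z)(L+z)) = 200×4.9×10/((4.9+3.9)(10+3.9)) = 80.118 kPa
Final effective stress: σ'_f = 46.415 + 80.118 = 126.53 kPa.
σ'_f = 126.53 ≤ σ'_p = 151 kPa, so the clay remains overconsolidated and only the recompression index applies:
S_c = C_r·H/(1+e₀)·log₁₀(σ'_f/σ'_0) = 0.065×2.2/1.83×log₁₀(126.53/46.415)
    = 0.078143 × 0.43554 = 0.03403 m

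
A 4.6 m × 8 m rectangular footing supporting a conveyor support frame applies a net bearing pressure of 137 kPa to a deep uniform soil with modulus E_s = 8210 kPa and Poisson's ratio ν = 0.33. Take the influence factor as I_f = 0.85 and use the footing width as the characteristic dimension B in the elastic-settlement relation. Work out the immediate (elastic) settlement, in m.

S_e ≈ 0.0581 m

Immediate (elastic) settlement: S_e = q·B·(1−ν²)/E_s · I_f.
S_e = 137 × 4.6 × (1 − 0.33²) / 8210 × 0.85
    = 137 × 4.6 × 0.8911 / 8210 × 0.85
    = 0.05814 m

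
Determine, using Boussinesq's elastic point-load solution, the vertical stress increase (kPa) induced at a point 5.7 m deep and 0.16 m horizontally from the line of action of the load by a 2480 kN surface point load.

Boussinesq vertical stress below a point load on an elastic half-space:
Δσ_z = 3P/(2πz²) · [1 + (r/z)²]^(−5/2)
r/z = 0.16/5.7 = 0.02807; [1+(r/z)²]^(−5/2) = 0.99803.
Δσ_z = 3×2480/(2π×5.7²) × 0.99803 = 36.445 × 0.99803 = 36.37 kPa

Δσ_z ≈ 36.4 kPa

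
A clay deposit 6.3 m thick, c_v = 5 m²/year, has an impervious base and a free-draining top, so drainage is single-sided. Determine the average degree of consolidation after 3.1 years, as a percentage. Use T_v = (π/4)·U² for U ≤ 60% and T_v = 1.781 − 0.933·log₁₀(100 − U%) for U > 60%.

U ≈ 69.1 %

Drainage path length: H_d = H = 6.3 m (single drainage).
T_v = c_v·t/H_d² = 5×3.1/6.3² = 0.39053.
T_v = 0.39053 corresponds to the U > 60% branch:
U = 1 − 10^((1.781 − T_v)/0.933)/100 = 0.6907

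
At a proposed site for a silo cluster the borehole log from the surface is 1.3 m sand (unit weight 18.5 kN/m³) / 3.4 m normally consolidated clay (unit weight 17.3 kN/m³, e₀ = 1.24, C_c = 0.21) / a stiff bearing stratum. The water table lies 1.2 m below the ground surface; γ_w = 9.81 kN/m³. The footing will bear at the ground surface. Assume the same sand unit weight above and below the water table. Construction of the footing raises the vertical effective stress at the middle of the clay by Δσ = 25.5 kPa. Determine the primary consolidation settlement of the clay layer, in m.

Mid-depth of clay below the ground surface: z = 1.3 + 3.4/2 = 3 m.
Total vertical stress at mid-clay: σ_v = 18.5×1.3 + 17.3×1.7 = 53.46 kPa.
Pore pressure: u = 9.81×(3 − 1.2) = 17.658 kPa.
Initial effective stress: σ'_0 = σ_v − u = 53.46 − 17.658 = 35.802 kPa.
Final effective stress: σ'_f = σ'_0 + Δσ = 35.802 + 25.5 = 61.302 kPa.
Normally consolidated clay, so the full stress increment lies on the virgin compression line:
S_c = C_c·H/(1+e₀)·log₁₀(σ'_f/σ'_0) = 0.21×3.4/(1+1.24)×log₁₀(61.302/35.802)
    = 0.31875 × 0.23357 = 0.07445 m

S_c ≈ 0.0745 m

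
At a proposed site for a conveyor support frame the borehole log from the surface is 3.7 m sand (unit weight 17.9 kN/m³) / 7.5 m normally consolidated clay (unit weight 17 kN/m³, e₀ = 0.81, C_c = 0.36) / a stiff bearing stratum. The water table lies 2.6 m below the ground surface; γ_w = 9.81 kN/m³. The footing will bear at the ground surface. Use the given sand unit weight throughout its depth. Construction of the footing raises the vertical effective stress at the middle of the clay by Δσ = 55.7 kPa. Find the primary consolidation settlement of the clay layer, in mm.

Mid-depth of clay below the ground surface: z = 3.7 + 7.5/2 = 7.45 m.
Total vertical stress at mid-clay: σ_v = 17.9×3.7 + 17×3.75 = 129.98 kPa.
Pore pressure: u = 9.81×(7.45 − 2.6) = 47.578 kPa.
Initial effective stress: σ'_0 = σ_v − u = 129.98 − 47.578 = 82.402 kPa.
Final effective stress: σ'_f = σ'_0 + Δσ = 82.402 + 55.7 = 138.1 kPa.
Normally consolidated clay, so the full stress increment lies on the virgin compression line:
S_c = C_c·H/(1+e₀)·log₁₀(σ'_f/σ'_0) = 0.36×7.5/(1+0.81)×log₁₀(138.1/82.402)
    = 1.4917 × 0.22426 = 0.3345 m

S_c ≈ 335 mm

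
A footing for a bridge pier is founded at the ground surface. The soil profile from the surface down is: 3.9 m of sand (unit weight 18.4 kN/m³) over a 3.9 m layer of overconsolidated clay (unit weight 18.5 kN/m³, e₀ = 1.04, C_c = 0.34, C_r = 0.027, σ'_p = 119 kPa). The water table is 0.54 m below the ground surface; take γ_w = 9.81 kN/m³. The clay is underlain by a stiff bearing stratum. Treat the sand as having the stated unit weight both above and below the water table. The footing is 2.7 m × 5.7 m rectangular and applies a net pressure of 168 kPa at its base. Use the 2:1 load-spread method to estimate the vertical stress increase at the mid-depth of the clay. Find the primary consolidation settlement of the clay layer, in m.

S_c ≈ 0.00863 m

Mid-depth of clay below the ground surface: z = 3.9 + 3.9/2 = 5.85 m.
Total vertical stress at mid-clay: σ_v = 18.4×3.9 + 18.5×1.95 = 107.83 kPa.
Pore pressure: u = 9.81×(5.85 − 0.54) = 52.091 kPa.
Initial effective stress: σ'_0 = σ_v − u = 107.83 − 52.091 = 55.739 kPa.
Stress increase at mid-clay by the 2:1 spreading method:
Δσ = qBL/((B+z)(L+z)) = 168×2.7×5.7/((2.7+5.85)(5.7+5.85)) = 26.182 kPa
Final effective stress: σ'_f = 55.739 + 26.182 = 81.921 kPa.
σ'_f = 81.921 ≤ σ'_p = 119 kPa, so the clay remains overconsolidated and only the recompression index applies:
S_c = C_r·H/(1+e₀)·log₁₀(σ'_f/σ'_0) = 0.027×3.9/2.04×log₁₀(81.921/55.739)
    = 0.051619 × 0.16724 = 0.008633 m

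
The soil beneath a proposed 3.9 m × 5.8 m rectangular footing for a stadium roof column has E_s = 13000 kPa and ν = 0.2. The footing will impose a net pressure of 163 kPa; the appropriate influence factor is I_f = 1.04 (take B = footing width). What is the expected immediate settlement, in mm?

Immediate (elastic) settlement: S_e = q·B·(1−ν²)/E_s · I_f.
S_e = 163 × 3.9 × (1 − 0.2²) / 13000 × 1.04
    = 163 × 3.9 × 0.96 / 13000 × 1.04
    = 0.04882 m = 48.82 mm

S_e ≈ 48.8 mm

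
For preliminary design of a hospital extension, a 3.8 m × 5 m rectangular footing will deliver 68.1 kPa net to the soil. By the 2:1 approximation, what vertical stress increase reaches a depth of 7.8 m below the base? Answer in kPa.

Δσ_z ≈ 8.71 kPa

By the 2:1 method the load spreads at 1 horizontal : 2 vertical, so at depth z the loaded area has grown by z in each plan dimension:
Δσ = qBL/((B+z)(L+z)) = 68.1×3.8×5/((3.8+7.8)(5+7.8)) = 8.7143 kPa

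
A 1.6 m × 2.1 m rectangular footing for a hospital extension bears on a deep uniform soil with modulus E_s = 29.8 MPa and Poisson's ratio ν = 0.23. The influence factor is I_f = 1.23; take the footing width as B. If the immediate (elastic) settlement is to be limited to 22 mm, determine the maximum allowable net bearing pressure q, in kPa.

q ≈ 352 kPa

E_s = 29.8 MPa = 29800 kPa.
S_e = q·B·(1−ν²)/E_s · I_f  ⇒  q = S_e·E_s / (B·(1−ν²)·I_f).
q = 0.022 × 29800 / (1.6 × 0.9471 × 1.23) = 351.7 kPa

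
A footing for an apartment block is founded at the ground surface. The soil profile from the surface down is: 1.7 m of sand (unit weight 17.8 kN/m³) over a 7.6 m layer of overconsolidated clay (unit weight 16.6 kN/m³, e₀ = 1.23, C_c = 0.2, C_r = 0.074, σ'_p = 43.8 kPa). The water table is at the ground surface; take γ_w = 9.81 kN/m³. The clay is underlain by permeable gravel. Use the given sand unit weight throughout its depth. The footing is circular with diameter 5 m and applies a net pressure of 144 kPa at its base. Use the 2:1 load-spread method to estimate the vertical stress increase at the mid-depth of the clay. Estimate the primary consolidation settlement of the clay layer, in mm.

Mid-depth of clay below the ground surface: z = 1.7 + 7.6/2 = 5.5 m.
Total vertical stress at mid-clay: σ_v = 17.8×1.7 + 16.6×3.8 = 93.34 kPa.
Pore pressure: u = 9.81×(5.5 − 0) = 53.955 kPa.
Initial effective stress: σ'_0 = σ_v − u = 93.34 − 53.955 = 39.385 kPa.
Stress increase at mid-clay by the 2:1 spreading method:
Δσ ≈ qD²/(D+z)² = 144×5²/(5+5.5)² = 32.653 kPa
Final effective stress: σ'_f = 39.385 + 32.653 = 72.038 kPa.
σ'_f = 72.038 > σ'_p = 43.8 kPa, so the stress path crosses the preconsolidation pressure — recompression up to σ'_p, then virgin compression beyond:
S_c = H/(1+e₀)·[C_r·log₁₀(σ'_p/σ'_0) + C_c·log₁₀(σ'_f/σ'_p)]
    = 7.6/2.23 × [0.074×log₁₀(43.8/39.385) + 0.2×log₁₀(72.038/43.8)]
    = 3.4081 × [0.0034146 + 0.043218] = 0.1589 m

S_c ≈ 159 mm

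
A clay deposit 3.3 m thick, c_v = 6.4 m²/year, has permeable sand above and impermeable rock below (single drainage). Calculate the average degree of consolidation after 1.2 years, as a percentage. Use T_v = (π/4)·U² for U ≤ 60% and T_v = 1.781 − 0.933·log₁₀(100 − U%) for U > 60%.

Drainage path length: H_d = H = 3.3 m (single drainage).
T_v = c_v·t/H_d² = 6.4×1.2/3.3² = 0.70523.
T_v = 0.70523 corresponds to the U > 60% branch:
U = 1 − 10^((1.781 − T_v)/0.933)/100 = 0.8578

U ≈ 85.8 %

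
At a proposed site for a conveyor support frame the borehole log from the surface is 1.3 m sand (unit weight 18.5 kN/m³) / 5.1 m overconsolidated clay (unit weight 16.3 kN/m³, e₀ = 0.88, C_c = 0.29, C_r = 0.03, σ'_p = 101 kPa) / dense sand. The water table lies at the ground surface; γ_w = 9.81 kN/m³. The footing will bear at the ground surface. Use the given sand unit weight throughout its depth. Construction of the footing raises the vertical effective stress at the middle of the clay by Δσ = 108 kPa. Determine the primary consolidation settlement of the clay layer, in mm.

Mid-depth of clay below the ground surface: z = 1.3 + 5.1/2 = 3.85 m.
Total vertical stress at mid-clay: σ_v = 18.5×1.3 + 16.3×2.55 = 65.615 kPa.
Pore pressure: u = 9.81×(3.85 − 0) = 37.769 kPa.
Initial effective stress: σ'_0 = σ_v − u = 65.615 − 37.769 = 27.846 kPa.
Final effective stress: σ'_f = 27.846 + 108 = 135.85 kPa.
σ'_f = 135.85 > σ'_p = 101 kPa, so the stress path crosses the preconsolidation pressure — recompression up to σ'_p, then virgin compression beyond:
S_c = H/(1+e₀)·[C_r·log₁₀(σ'_p/σ'_0) + C_c·log₁₀(σ'_f/σ'_p)]
    = 5.1/1.88 × [0.03×log₁₀(101/27.846) + 0.29×log₁₀(135.85/101)]
    = 2.7128 × [0.016787 + 0.037334] = 0.1468 m

S_c ≈ 147 mm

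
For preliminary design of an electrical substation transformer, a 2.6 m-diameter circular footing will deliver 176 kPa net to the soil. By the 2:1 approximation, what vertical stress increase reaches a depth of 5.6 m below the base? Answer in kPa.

By the 2:1 method the load spreads at 1 horizontal : 2 vertical, so at depth z the loaded area has grown by z in each plan dimension:
Δσ ≈ qD²/(D+z)² = 176×2.6²/(2.6+5.6)² = 17.694 kPa

Δσ_z ≈ 17.7 kPa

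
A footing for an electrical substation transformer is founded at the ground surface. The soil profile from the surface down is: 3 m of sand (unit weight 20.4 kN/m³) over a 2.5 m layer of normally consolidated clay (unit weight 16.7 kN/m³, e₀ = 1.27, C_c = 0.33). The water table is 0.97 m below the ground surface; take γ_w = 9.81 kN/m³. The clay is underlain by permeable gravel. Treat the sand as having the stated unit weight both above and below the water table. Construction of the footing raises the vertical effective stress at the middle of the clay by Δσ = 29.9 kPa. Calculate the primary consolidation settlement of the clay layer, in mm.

S_c ≈ 74.1 mm

Mid-depth of clay below the ground surface: z = 3 + 2.5/2 = 4.25 m.
Total vertical stress at mid-clay: σ_v = 20.4×3 + 16.7×1.25 = 82.075 kPa.
Pore pressure: u = 9.81×(4.25 − 0.97) = 32.177 kPa.
Initial effective stress: σ'_0 = σ_v − u = 82.075 − 32.177 = 49.898 kPa.
Final effective stress: σ'_f = σ'_0 + Δσ = 49.898 + 29.9 = 79.798 kPa.
Normally consolidated clay, so the full stress increment lies on the virgin compression line:
S_c = C_c·H/(1+e₀)·log₁₀(σ'_f/σ'_0) = 0.33×2.5/(1+1.27)×log₁₀(79.798/49.898)
    = 0.36344 × 0.20391 = 0.07411 m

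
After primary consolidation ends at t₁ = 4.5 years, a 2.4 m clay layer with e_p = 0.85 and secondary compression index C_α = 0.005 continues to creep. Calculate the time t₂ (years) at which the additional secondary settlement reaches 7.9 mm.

t₂ ≈ 74.3 years

S_s = C_α·H/(1+e_p)·log₁₀(t₂/t₁) ⇒ log₁₀(t₂/t₁) = S_s·(1+e_p)/(C_α·H).
log₁₀(t₂/t₁) = 0.0079 × (1+0.85) / (0.005×2.4) = 1.218
t₂ = t₁ × 10^1.218 = 4.5 × 16.52 = 74.32 years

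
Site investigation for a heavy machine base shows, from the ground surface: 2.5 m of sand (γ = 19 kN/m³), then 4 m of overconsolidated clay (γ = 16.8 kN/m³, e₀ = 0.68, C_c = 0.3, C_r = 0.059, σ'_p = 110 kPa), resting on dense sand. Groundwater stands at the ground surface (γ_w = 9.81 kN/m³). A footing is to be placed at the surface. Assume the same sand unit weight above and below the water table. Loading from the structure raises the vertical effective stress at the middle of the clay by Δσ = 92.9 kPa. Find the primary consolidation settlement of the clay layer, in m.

S_c ≈ 0.118 m

Mid-depth of clay below the ground surface: z = 2.5 + 4/2 = 4.5 m.
Total vertical stress at mid-clay: σ_v = 19×2.5 + 16.8×2 = 81.1 kPa.
Pore pressure: u = 9.81×(4.5 − 0) = 44.145 kPa.
Initial effective stress: σ'_0 = σ_v − u = 81.1 − 44.145 = 36.955 kPa.
Final effective stress: σ'_f = 36.955 + 92.9 = 129.86 kPa.
σ'_f = 129.86 > σ'_p = 110 kPa, so the stress path crosses the preconsolidation pressure — recompression up to σ'_p, then virgin compression beyond:
S_c = H/(1+e₀)·[C_r·log₁₀(σ'_p/σ'_0) + C_c·log₁₀(σ'_f/σ'_p)]
    = 4/1.68 × [0.059×log₁₀(110/36.955) + 0.3×log₁₀(129.86/110)]
    = 2.381 × [0.027949 + 0.021625] = 0.118 m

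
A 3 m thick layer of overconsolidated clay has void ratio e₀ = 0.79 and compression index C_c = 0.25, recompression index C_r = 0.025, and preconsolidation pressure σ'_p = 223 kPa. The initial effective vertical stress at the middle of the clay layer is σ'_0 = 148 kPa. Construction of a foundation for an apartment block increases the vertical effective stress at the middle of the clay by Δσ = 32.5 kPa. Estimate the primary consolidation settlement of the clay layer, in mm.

Final effective stress: σ'_f = 148 + 32.5 = 180.5 kPa.
σ'_f = 180.5 ≤ σ'_p = 223 kPa, so the clay remains overconsolidated and only the recompression index applies:
S_c = C_r·H/(1+e₀)·log₁₀(σ'_f/σ'_0) = 0.025×3/1.79×log₁₀(180.5/148)
    = 0.0419 × 0.086215 = 0.003612 m

S_c ≈ 3.61 mm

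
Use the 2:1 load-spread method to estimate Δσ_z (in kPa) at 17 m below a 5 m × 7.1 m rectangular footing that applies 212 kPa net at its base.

By the 2:1 method the load spreads at 1 horizontal : 2 vertical, so at depth z the loaded area has grown by z in each plan dimension:
Δσ = qBL/((B+z)(L+z)) = 212×5×7.1/((5+17)(7.1+17)) = 14.195 kPa

Δσ_z ≈ 14.2 kPa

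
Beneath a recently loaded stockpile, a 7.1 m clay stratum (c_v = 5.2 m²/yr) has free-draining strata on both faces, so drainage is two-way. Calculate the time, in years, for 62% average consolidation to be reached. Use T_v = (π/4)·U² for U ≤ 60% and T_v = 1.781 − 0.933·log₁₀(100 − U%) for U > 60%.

Drainage path length: H_d = H/2 = 3.55 m (double drainage).
U > 60%: T_v = 1.781 − 0.933·log₁₀(100 − 62) = 0.30706.
t = T_v·H_d²/c_v = 0.30706×3.55²/5.2 = 0.7442 years.

t ≈ 0.744 years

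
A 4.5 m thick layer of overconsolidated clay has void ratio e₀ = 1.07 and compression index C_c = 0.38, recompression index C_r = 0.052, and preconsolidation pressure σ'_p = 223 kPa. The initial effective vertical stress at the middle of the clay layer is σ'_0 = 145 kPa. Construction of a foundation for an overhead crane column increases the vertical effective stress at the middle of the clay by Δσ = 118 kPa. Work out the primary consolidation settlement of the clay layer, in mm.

S_c ≈ 80.3 mm

Final effective stress: σ'_f = 145 + 118 = 263 kPa.
σ'_f = 263 > σ'_p = 223 kPa, so the stress path crosses the preconsolidation pressure — recompression up to σ'_p, then virgin compression beyond:
S_c = H/(1+e₀)·[C_r·log₁₀(σ'_p/σ'_0) + C_c·log₁₀(σ'_f/σ'_p)]
    = 4.5/2.07 × [0.052×log₁₀(223/145) + 0.38×log₁₀(263/223)]
    = 2.1739 × [0.0097207 + 0.027227] = 0.08032 m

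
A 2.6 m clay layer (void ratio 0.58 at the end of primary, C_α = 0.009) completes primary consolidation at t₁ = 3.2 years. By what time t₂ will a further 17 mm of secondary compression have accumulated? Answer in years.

t₂ ≈ 45 years

S_s = C_α·H/(1+e_p)·log₁₀(t₂/t₁) ⇒ log₁₀(t₂/t₁) = S_s·(1+e_p)/(C_α·H).
log₁₀(t₂/t₁) = 0.017 × (1+0.58) / (0.009×2.6) = 1.148
t₂ = t₁ × 10^1.148 = 3.2 × 14.06 = 44.98 years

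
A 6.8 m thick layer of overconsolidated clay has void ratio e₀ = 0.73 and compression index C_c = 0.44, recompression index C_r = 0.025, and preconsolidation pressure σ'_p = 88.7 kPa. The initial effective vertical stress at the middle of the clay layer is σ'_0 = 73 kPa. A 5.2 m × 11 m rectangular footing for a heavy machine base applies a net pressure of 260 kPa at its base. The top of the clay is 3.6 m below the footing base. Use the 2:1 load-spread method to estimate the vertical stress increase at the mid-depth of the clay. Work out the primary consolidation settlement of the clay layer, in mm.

S_c ≈ 355 mm

Mid-depth of clay below the footing base: z = 3.6 + 6.8/2 = 7 m.
Stress increase at mid-clay by the 2:1 spreading method:
Δσ = qBL/((B+z)(L+z)) = 260×5.2×11/((5.2+7)(11+7)) = 67.723 kPa
Final effective stress: σ'_f = 73 + 67.723 = 140.72 kPa.
σ'_f = 140.72 > σ'_p = 88.7 kPa, so the stress path crosses the preconsolidation pressure — recompression up to σ'_p, then virgin compression beyond:
S_c = H/(1+e₀)·[C_r·log₁₀(σ'_p/σ'_0) + C_c·log₁₀(σ'_f/σ'_p)]
    = 6.8/1.73 × [0.025×log₁₀(88.7/73) + 0.44×log₁₀(140.72/88.7)]
    = 3.9306 × [0.002115 + 0.08819] = 0.355 m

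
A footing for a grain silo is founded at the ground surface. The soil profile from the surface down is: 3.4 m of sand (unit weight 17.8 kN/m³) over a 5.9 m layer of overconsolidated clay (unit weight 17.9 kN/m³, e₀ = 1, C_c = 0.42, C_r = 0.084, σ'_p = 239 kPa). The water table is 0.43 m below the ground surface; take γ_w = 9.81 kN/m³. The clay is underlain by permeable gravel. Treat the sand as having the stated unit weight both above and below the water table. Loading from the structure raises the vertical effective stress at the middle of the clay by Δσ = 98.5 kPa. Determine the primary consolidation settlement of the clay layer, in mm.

Mid-depth of clay below the ground surface: z = 3.4 + 5.9/2 = 6.35 m.
Total vertical stress at mid-clay: σ_v = 17.8×3.4 + 17.9×2.95 = 113.33 kPa.
Pore pressure: u = 9.81×(6.35 − 0.43) = 58.075 kPa.
Initial effective stress: σ'_0 = σ_v − u = 113.33 − 58.075 = 55.255 kPa.
Final effective stress: σ'_f = 55.255 + 98.5 = 153.75 kPa.
σ'_f = 153.75 ≤ σ'_p = 239 kPa, so the clay remains overconsolidated and only the recompression index applies:
S_c = C_r·H/(1+e₀)·log₁₀(σ'_f/σ'_0) = 0.084×5.9/2×log₁₀(153.75/55.255)
    = 0.2478 × 0.44444 = 0.1101 m

S_c ≈ 110 mm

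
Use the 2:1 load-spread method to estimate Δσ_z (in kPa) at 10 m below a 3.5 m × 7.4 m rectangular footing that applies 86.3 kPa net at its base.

By the 2:1 method the load spreads at 1 horizontal : 2 vertical, so at depth z the loaded area has grown by z in each plan dimension:
Δσ = qBL/((B+z)(L+z)) = 86.3×3.5×7.4/((3.5+10)(7.4+10)) = 9.5154 kPa

Δσ_z ≈ 9.52 kPa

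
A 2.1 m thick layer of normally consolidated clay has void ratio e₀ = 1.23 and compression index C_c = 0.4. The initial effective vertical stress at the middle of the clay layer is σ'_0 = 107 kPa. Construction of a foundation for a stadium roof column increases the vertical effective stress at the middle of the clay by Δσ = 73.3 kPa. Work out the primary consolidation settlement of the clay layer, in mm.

Final effective stress: σ'_f = σ'_0 + Δσ = 107 + 73.3 = 180.3 kPa.
Normally consolidated clay, so the full stress increment lies on the virgin compression line:
S_c = C_c·H/(1+e₀)·log₁₀(σ'_f/σ'_0) = 0.4×2.1/(1+1.23)×log₁₀(180.3/107)
    = 0.37668 × 0.22661 = 0.08536 m

S_c ≈ 85.4 mm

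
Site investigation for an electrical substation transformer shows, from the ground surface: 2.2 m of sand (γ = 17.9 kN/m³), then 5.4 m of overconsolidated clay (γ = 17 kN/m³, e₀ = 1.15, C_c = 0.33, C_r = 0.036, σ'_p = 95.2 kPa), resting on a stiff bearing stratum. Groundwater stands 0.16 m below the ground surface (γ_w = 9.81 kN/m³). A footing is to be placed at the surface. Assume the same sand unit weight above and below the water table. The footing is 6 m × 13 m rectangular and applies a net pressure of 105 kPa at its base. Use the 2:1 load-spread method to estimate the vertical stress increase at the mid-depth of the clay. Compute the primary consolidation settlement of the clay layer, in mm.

S_c ≈ 28.8 mm

Mid-depth of clay below the ground surface: z = 2.2 + 5.4/2 = 4.9 m.
Total vertical stress at mid-clay: σ_v = 17.9×2.2 + 17×2.7 = 85.28 kPa.
Pore pressure: u = 9.81×(4.9 − 0.16) = 46.499 kPa.
Initial effective stress: σ'_0 = σ_v − u = 85.28 − 46.499 = 38.781 kPa.
Stress increase at mid-clay by the 2:1 spreading method:
Δσ = qBL/((B+z)(L+z)) = 105×6×13/((6+4.9)(13+4.9)) = 41.976 kPa
Final effective stress: σ'_f = 38.781 + 41.976 = 80.757 kPa.
σ'_f = 80.757 ≤ σ'_p = 95.2 kPa, so the clay remains overconsolidated and only the recompression index applies:
S_c = C_r·H/(1+e₀)·log₁₀(σ'_f/σ'_0) = 0.036×5.4/2.15×log₁₀(80.757/38.781)
    = 0.090418 × 0.31856 = 0.0288 m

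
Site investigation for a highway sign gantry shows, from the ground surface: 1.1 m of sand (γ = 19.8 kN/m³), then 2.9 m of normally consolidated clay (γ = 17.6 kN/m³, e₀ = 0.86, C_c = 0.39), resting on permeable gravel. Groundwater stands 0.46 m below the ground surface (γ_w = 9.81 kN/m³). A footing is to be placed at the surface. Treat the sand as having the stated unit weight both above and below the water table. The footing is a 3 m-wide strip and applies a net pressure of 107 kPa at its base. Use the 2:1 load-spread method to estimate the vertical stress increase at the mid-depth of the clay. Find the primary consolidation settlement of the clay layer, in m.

S_c ≈ 0.304 m

Mid-depth of clay below the ground surface: z = 1.1 + 2.9/2 = 2.55 m.
Total vertical stress at mid-clay: σ_v = 19.8×1.1 + 17.6×1.45 = 47.3 kPa.
Pore pressure: u = 9.81×(2.55 − 0.46) = 20.503 kPa.
Initial effective stress: σ'_0 = σ_v − u = 47.3 − 20.503 = 26.797 kPa.
Stress increase at mid-clay by the 2:1 spreading method:
Δσ = qB/(B+z) = 107×3/(3+2.55) = 57.838 kPa
Final effective stress: σ'_f = σ'_0 + Δσ = 26.797 + 57.838 = 84.635 kPa.
Normally consolidated clay, so the full stress increment lies on the virgin compression line:
S_c = C_c·H/(1+e₀)·log₁₀(σ'_f/σ'_0) = 0.39×2.9/(1+0.86)×log₁₀(84.635/26.797)
    = 0.60806 × 0.49946 = 0.3037 m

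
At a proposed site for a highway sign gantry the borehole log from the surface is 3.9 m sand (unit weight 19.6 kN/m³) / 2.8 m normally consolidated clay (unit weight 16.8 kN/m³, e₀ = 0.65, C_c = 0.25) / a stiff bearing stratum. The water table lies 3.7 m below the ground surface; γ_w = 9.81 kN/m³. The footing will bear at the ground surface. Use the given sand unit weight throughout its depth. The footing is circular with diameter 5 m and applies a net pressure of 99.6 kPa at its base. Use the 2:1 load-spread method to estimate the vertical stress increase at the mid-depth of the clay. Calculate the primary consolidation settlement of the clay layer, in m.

Mid-depth of clay below the ground surface: z = 3.9 + 2.8/2 = 5.3 m.
Total vertical stress at mid-clay: σ_v = 19.6×3.9 + 16.8×1.4 = 99.96 kPa.
Pore pressure: u = 9.81×(5.3 − 3.7) = 15.696 kPa.
Initial effective stress: σ'_0 = σ_v − u = 99.96 − 15.696 = 84.264 kPa.
Stress increase at mid-clay by the 2:1 spreading method:
Δσ ≈ qD²/(D+z)² = 99.6×5²/(5+5.3)² = 23.471 kPa
Final effective stress: σ'_f = σ'_0 + Δσ = 84.264 + 23.471 = 107.73 kPa.
Normally consolidated clay, so the full stress increment lies on the virgin compression line:
S_c = C_c·H/(1+e₀)·log₁₀(σ'_f/σ'_0) = 0.25×2.8/(1+0.65)×log₁₀(107.73/84.264)
    = 0.42424 × 0.10669 = 0.04526 m

S_c ≈ 0.0453 m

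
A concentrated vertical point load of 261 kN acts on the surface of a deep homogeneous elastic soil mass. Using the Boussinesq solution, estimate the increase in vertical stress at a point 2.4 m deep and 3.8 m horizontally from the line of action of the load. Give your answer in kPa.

Boussinesq vertical stress below a point load on an elastic half-space:
Δσ_z = 3P/(2πz²) · [1 + (r/z)²]^(−5/2)
r/z = 3.8/2.4 = 1.5833; [1+(r/z)²]^(−5/2) = 0.043419.
Δσ_z = 3×261/(2π×2.4²) × 0.043419 = 21.635 × 0.043419 = 0.9394 kPa

Δσ_z ≈ 0.939 kPa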